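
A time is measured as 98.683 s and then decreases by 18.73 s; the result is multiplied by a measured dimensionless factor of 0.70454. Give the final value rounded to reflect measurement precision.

56.33 s

98.683 s − 18.73 s = 79.953 s; the difference is limited to 2 decimal places (4 s.f.).
Carrying full precision, 79.953 × 0.70454 = 56.33008662 s; 0.70454 has 5 s.f., so the result keeps min(4, 5) = 4 s.f.
Rounded to 4 significant figures: 56.33 s.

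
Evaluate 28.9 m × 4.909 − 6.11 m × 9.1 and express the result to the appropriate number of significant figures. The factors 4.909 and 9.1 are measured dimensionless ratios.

86 m

28.9 × 4.909 = 141.8701 → 142 m (3 s.f., last digit at the 10^0 place).
6.11 × 9.1 = 55.601 → 56 m (2 s.f., last digit at the 10^0 place).
Difference: 86.2691 m; keep the coarser place, 10^0.
Result: 86 m.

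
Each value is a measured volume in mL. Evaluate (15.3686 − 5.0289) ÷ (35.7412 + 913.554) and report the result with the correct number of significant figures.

15.3686 − 5.0289 = 10.3397, limited to 4 d.p. → 6 s.f.; 35.7412 + 913.554 = 949.2952, limited to 3 d.p. → 6 s.f.
Carrying full precision, 10.3397 ÷ 949.2952 = 0.0108919754361…; keep min(6, 6) = 6 s.f.
Rounded to 6 significant figures: 1.08920 × 10⁻².

1.08920 × 10⁻²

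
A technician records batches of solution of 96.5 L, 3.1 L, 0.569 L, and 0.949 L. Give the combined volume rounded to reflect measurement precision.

96.5 L + 3.1 L + 0.569 L + 0.949 L = 101.118 L.
Addition/subtraction keeps the fewest decimal places: 96.5 → 1 decimal place, 3.1 → 1 decimal place, 0.569 → 3 decimal places, 0.949 → 3 decimal places; limit is 1.
Rounded to 1 decimal place: 101.1 L.

101.1 L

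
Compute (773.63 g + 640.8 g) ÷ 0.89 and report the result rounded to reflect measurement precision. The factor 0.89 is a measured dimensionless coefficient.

1.6 × 10³ g

773.63 g + 640.8 g = 1414.43 g; the sum is limited to 1 decimal place (5 s.f.).
Carrying full precision, 1414.43 ÷ 0.89 = 1589.24719101… g; 0.89 has 2 s.f., so the result keeps min(5, 2) = 2 s.f.
Rounded to 2 significant figures: 1.6 × 10³ g.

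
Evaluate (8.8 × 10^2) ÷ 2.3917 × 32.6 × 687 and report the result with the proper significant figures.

8.2 × 10^6

(8.8 × 10^2) ÷ 2.3917 × 32.6 × 687 = 8240438.18205…
Multiplication/division keeps the fewest significant figures: 8.8 × 10^2 → 2 s.f., 2.3917 → 5 s.f., 32.6 → 3 s.f., 687 → 3 s.f.; limit is 2.
Rounded to 2 significant figures: 8.2 × 10^6.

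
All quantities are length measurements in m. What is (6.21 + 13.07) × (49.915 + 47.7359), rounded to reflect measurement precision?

6.21 + 13.07 = 19.28, limited to 2 d.p. → 4 s.f.; 49.915 + 47.7359 = 97.6509, limited to 3 d.p. → 5 s.f.
Carrying full precision, 19.28 × 97.6509 = 1882.709352; keep min(4, 5) = 4 s.f.
Rounded to 4 significant figures: 1883 m².

1883 m²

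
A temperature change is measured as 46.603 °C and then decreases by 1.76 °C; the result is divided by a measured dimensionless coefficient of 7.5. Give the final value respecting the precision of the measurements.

6.0 °C

46.603 °C − 1.76 °C = 44.843 °C; the difference is limited to 2 decimal places (4 s.f.).
Carrying full precision, 44.843 ÷ 7.5 = 5.97906666667… °C; 7.5 has 2 s.f., so the result keeps min(4, 2) = 2 s.f.
Rounded to 2 significant figures: 6.0 °C.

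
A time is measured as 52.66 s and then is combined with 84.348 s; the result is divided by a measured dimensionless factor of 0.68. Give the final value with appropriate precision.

2.0 × 10^2 s

52.66 s + 84.348 s = 137.008 s; the sum is limited to 2 decimal places (5 s.f.).
Carrying full precision, 137.008 ÷ 0.68 = 201.482352941… s; 0.68 has 2 s.f., so the result keeps min(5, 2) = 2 s.f.
Rounded to 2 significant figures: 2.0 × 10^2 s.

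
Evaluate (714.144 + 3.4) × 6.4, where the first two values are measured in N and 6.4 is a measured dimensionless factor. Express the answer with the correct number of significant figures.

714.144 N + 3.4 N = 717.544 N; the sum is limited to 1 decimal place (4 s.f.).
Carrying full precision, 717.544 × 6.4 = 4592.2816 N; 6.4 has 2 s.f., so the result keeps min(4, 2) = 2 s.f.
Rounded to 2 significant figures: 4.6 × 10^3 N.

4.6 × 10^3 N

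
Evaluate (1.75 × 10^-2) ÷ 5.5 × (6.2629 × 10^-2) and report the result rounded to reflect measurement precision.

2.0 × 10^-4

(1.75 × 10^-2) ÷ 5.5 × (6.2629 × 10^-2) = 0.000199274090909…
Multiplication/division keeps the fewest significant figures: 1.75 × 10^-2 → 3 s.f., 5.5 → 2 s.f., 6.2629 × 10^-2 → 5 s.f.; limit is 2.
Rounded to 2 significant figures: 2.0 × 10^-4.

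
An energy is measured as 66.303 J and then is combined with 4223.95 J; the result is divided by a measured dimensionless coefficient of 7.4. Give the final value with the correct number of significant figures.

66.303 J + 4223.95 J = 4290.253 J; the sum is limited to 2 decimal places (6 s.f.).
Carrying full precision, 4290.253 ÷ 7.4 = 579.763918919… J; 7.4 has 2 s.f., so the result keeps min(6, 2) = 2 s.f.
Rounded to 2 significant figures: 5.8 × 10² J.

5.8 × 10² J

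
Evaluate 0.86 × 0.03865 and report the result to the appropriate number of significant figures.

0.86 × 0.03865 = 0.033239
Multiplication/division keeps the fewest significant figures: 0.86 → 2 s.f., 0.03865 → 4 s.f.; limit is 2.
Rounded to 2 significant figures: 0.033.

0.033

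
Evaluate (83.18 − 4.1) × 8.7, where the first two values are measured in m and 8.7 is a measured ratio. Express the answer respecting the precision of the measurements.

6.9 × 10² m

83.18 m − 4.1 m = 79.08 m; the difference is limited to 1 decimal place (3 s.f.).
Carrying full precision, 79.08 × 8.7 = 687.996 m; 8.7 has 2 s.f., so the result keeps min(3, 2) = 2 s.f.
Rounded to 2 significant figures: 6.9 × 10² m.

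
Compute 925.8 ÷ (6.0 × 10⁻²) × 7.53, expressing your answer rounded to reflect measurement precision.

925.8 ÷ (6.0 × 10⁻²) × 7.53 = 116187.9
Multiplication/division keeps the fewest significant figures: 925.8 → 4 s.f., 6.0 × 10⁻² → 2 s.f., 7.53 → 3 s.f.; limit is 2.
Rounded to 2 significant figures: 1.2 × 10⁵.

1.2 × 10⁵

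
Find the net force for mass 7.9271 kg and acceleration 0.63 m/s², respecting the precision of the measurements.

net force = 7.9271 kg × 0.63 m/s² = 4.994073 N.
7.9271 has 5 significant figures; 0.63 has 2.
Division/multiplication keeps the fewest: 2 significant figures.
Rounded: 5.0 N.

5.0 N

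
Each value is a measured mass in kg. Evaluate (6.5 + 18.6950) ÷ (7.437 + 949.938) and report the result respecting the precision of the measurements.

6.5 + 18.6950 = 25.1950, limited to 1 d.p. → 3 s.f.; 7.437 + 949.938 = 957.375, limited to 3 d.p. → 6 s.f.
Carrying full precision, 25.1950 ÷ 957.375 = 0.0263167515341…; keep min(3, 6) = 3 s.f.
Rounded to 3 significant figures: 0.0263.

0.0263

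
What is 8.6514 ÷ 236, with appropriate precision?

8.6514 ÷ 236 = 0.0366584745763…
Multiplication/division keeps the fewest significant figures: 8.6514 → 5 s.f., 236 → 3 s.f.; limit is 3.
Rounded to 3 significant figures: 0.0367.

0.0367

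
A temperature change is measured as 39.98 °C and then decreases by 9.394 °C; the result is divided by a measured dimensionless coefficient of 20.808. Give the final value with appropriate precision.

1.470 °C

39.98 °C − 9.394 °C = 30.586 °C; the difference is limited to 2 decimal places (4 s.f.).
Carrying full precision, 30.586 ÷ 20.808 = 1.46991541715… °C; 20.808 has 5 s.f., so the result keeps min(4, 5) = 4 s.f.
Rounded to 4 significant figures: 1.470 °C.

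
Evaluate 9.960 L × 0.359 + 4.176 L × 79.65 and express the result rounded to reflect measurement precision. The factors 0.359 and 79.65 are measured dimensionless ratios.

336.2 L

9.960 × 0.359 = 3.57564 → 3.58 L (3 s.f., last digit at the 10^-2 place).
4.176 × 79.65 = 332.6184 → 332.6 L (4 s.f., last digit at the 10^-1 place).
Sum: 336.19404 L; keep the coarser place, 10^-1.
Result: 336.2 L.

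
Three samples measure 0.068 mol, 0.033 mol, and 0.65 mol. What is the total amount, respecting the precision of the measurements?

0.068 mol + 0.033 mol + 0.65 mol = 0.751 mol.
Addition/subtraction keeps the fewest decimal places: 0.068 → 3 decimal places, 0.033 → 3 decimal places, 0.65 → 2 decimal places; limit is 2.
Rounded to 2 decimal places: 0.75 mol.

0.75 mol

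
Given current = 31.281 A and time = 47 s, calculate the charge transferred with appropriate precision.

1.5 × 10^3 C

charge transferred = 31.281 A × 47 s = 1470.207 C.
31.281 has 5 significant figures; 47 has 2.
Division/multiplication keeps the fewest: 2 significant figures.
Rounded: 1.5 × 10^3 C.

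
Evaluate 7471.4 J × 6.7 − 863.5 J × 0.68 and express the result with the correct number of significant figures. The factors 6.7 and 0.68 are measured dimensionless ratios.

4.9 × 10⁴ J

7471.4 × 6.7 = 50058.38 → 5.0 × 10⁴ J (2 s.f., last digit at the 10^3 place).
863.5 × 0.68 = 587.18 → 5.9 × 10² J (2 s.f., last digit at the 10^1 place).
Difference: 49471.2 J; keep the coarser place, 10^3.
Result: 4.9 × 10⁴ J.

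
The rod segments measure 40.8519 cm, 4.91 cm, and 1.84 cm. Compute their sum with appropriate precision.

40.8519 cm + 4.91 cm + 1.84 cm = 47.6019 cm.
Addition/subtraction keeps the fewest decimal places: 40.8519 → 4 decimal places, 4.91 → 2 decimal places, 1.84 → 2 decimal places; limit is 2.
Rounded to 2 decimal places: 47.60 cm.

47.60 cm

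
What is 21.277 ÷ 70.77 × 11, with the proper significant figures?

3.3

21.277 ÷ 70.77 × 11 = 3.30714992228…
Multiplication/division keeps the fewest significant figures: 21.277 → 5 s.f., 70.77 → 4 s.f., 11 → 2 s.f.; limit is 2.
Rounded to 2 significant figures: 3.3.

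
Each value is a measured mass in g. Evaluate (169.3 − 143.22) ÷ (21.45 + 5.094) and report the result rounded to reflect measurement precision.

0.983

169.3 − 143.22 = 26.08, limited to 1 d.p. → 3 s.f.; 21.45 + 5.094 = 26.544, limited to 2 d.p. → 4 s.f.
Carrying full precision, 26.08 ÷ 26.544 = 0.982519590115…; keep min(3, 4) = 3 s.f.
Rounded to 3 significant figures: 0.983.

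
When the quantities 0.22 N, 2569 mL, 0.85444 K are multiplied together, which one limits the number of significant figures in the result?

0.22 N → 2 s.f.; 2569 mL → 4 s.f.; 0.85444 K → 5 s.f.
The fewest is 2 significant figures, from 0.22 N.

0.22 N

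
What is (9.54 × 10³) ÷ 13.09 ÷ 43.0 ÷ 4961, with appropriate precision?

0.00342

(9.54 × 10³) ÷ 13.09 ÷ 43.0 ÷ 4961 = 0.00341641834755…
Multiplication/division keeps the fewest significant figures: 9.54 × 10³ → 3 s.f., 13.09 → 4 s.f., 43.0 → 3 s.f., 4961 → 4 s.f.; limit is 3.
Rounded to 3 significant figures: 0.00342.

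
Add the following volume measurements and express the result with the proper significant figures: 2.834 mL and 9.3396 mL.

2.834 mL + 9.3396 mL = 12.1736 mL.
Addition/subtraction keeps the fewest decimal places: 2.834 → 3 decimal places, 9.3396 → 4 decimal places; limit is 3.
Rounded to 3 decimal places: 12.174 mL.

12.174 mL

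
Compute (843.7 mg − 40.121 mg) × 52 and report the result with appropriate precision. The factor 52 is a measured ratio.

4.2 × 10⁴ mg

843.7 mg − 40.121 mg = 803.579 mg; the difference is limited to 1 decimal place (4 s.f.).
Carrying full precision, 803.579 × 52 = 41786.108 mg; 52 has 2 s.f., so the result keeps min(4, 2) = 2 s.f.
Rounded to 2 significant figures: 4.2 × 10⁴ mg.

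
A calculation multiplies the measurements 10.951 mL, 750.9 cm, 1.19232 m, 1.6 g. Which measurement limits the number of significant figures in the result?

10.951 mL → 5 s.f.; 750.9 cm → 4 s.f.; 1.19232 m → 6 s.f.; 1.6 g → 2 s.f.
The fewest is 2 significant figures, from 1.6 g.

1.6 g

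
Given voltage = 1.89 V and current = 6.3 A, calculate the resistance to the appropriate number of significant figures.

resistance = 1.89 V ÷ 6.3 A = 0.3 Ω.
1.89 has 3 significant figures; 6.3 has 2.
Division/multiplication keeps the fewest: 2 significant figures.
Rounded: 0.30 Ω.

0.30 Ω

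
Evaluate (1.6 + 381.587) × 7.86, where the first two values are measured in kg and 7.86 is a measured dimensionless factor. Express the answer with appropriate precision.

3.01 × 10³ kg

1.6 kg + 381.587 kg = 383.187 kg; the sum is limited to 1 decimal place (4 s.f.).
Carrying full precision, 383.187 × 7.86 = 3011.84982 kg; 7.86 has 3 s.f., so the result keeps min(4, 3) = 3 s.f.
Rounded to 3 significant figures: 3.01 × 10³ kg.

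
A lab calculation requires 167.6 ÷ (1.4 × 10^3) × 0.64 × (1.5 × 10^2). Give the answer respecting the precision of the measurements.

167.6 ÷ (1.4 × 10^3) × 0.64 × (1.5 × 10^2) = 11.4925714286…
Multiplication/division keeps the fewest significant figures: 167.6 → 4 s.f., 1.4 × 10^3 → 2 s.f., 0.64 → 2 s.f., 1.5 × 10^2 → 2 s.f.; limit is 2.
Rounded to 2 significant figures: 11.

11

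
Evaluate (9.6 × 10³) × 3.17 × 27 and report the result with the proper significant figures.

(9.6 × 10³) × 3.17 × 27 = 821664
Multiplication/division keeps the fewest significant figures: 9.6 × 10³ → 2 s.f., 3.17 → 3 s.f., 27 → 2 s.f.; limit is 2.
Rounded to 2 significant figures: 8.2 × 10⁵.

8.2 × 10⁵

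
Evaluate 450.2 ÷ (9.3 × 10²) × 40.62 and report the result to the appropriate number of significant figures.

450.2 ÷ (9.3 × 10²) × 40.62 = 19.6635741935…
Multiplication/division keeps the fewest significant figures: 450.2 → 4 s.f., 9.3 × 10² → 2 s.f., 40.62 → 4 s.f.; limit is 2.
Rounded to 2 significant figures: 20.

20.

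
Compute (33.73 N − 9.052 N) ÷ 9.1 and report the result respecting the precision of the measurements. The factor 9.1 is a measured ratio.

33.73 N − 9.052 N = 24.678 N; the difference is limited to 2 decimal places (4 s.f.).
Carrying full precision, 24.678 ÷ 9.1 = 2.71186813187… N; 9.1 has 2 s.f., so the result keeps min(4, 2) = 2 s.f.
Rounded to 2 significant figures: 2.7 N.

2.7 N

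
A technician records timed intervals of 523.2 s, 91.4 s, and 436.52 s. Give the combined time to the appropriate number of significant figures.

1051.1 s

523.2 s + 91.4 s + 436.52 s = 1051.12 s.
Addition/subtraction keeps the fewest decimal places: 523.2 → 1 decimal place, 91.4 → 1 decimal place, 436.52 → 2 decimal places; limit is 1.
Rounded to 1 decimal place: 1051.1 s.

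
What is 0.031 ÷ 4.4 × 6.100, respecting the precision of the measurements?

0.031 ÷ 4.4 × 6.100 = 0.0429772727273…
Multiplication/division keeps the fewest significant figures: 0.031 → 2 s.f., 4.4 → 2 s.f., 6.100 → 4 s.f.; limit is 2.
Rounded to 2 significant figures: 0.043.

0.043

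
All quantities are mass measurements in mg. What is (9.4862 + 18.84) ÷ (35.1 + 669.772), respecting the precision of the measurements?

9.4862 + 18.84 = 28.3262, limited to 2 d.p. → 4 s.f.; 35.1 + 669.772 = 704.872, limited to 1 d.p. → 4 s.f.
Carrying full precision, 28.3262 ÷ 704.872 = 0.0401863033288…; keep min(4, 4) = 4 s.f.
Rounded to 4 significant figures: 0.04019.

0.04019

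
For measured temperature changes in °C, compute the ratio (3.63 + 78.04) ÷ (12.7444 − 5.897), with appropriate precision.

3.63 + 78.04 = 81.67, limited to 2 d.p. → 4 s.f.; 12.7444 − 5.897 = 6.8474, limited to 3 d.p. → 4 s.f.
Carrying full precision, 81.67 ÷ 6.8474 = 11.9271548325…; keep min(4, 4) = 4 s.f.
Rounded to 4 significant figures: 11.93.

11.93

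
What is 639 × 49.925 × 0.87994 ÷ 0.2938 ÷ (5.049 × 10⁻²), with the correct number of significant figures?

639 × 49.925 × 0.87994 ÷ 0.2938 ÷ (5.049 × 10⁻²) = 1892408.23696…
Multiplication/division keeps the fewest significant figures: 639 → 3 s.f., 49.925 → 5 s.f., 0.87994 → 5 s.f., 0.2938 → 4 s.f., 5.049 × 10⁻² → 4 s.f.; limit is 3.
Rounded to 3 significant figures: 1.89 × 10⁶.

1.89 × 10⁶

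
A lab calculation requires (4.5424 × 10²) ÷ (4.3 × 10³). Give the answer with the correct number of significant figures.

0.11

(4.5424 × 10²) ÷ (4.3 × 10³) = 0.105637209302…
Multiplication/division keeps the fewest significant figures: 4.5424 × 10² → 5 s.f., 4.3 × 10³ → 2 s.f.; limit is 2.
Rounded to 2 significant figures: 0.11.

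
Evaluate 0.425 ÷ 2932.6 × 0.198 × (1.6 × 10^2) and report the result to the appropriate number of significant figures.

0.0046

0.425 ÷ 2932.6 × 0.198 × (1.6 × 10^2) = 0.00459114778695…
Multiplication/division keeps the fewest significant figures: 0.425 → 3 s.f., 2932.6 → 5 s.f., 0.198 → 3 s.f., 1.6 × 10^2 → 2 s.f.; limit is 2.
Rounded to 2 significant figures: 0.0046.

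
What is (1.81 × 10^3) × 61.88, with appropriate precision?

(1.81 × 10^3) × 61.88 = 112002.8
Multiplication/division keeps the fewest significant figures: 1.81 × 10^3 → 3 s.f., 61.88 → 4 s.f.; limit is 3.
Rounded to 3 significant figures: 1.12 × 10^5.

1.12 × 10^5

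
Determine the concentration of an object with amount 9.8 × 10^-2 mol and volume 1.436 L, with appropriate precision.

concentration = 9.8 × 10^-2 mol ÷ 1.436 L = 0.0682451253482… mol/L.
9.8 × 10^-2 has 2 significant figures; 1.436 has 4.
Division/multiplication keeps the fewest: 2 significant figures.
Rounded: 0.068 mol/L.

0.068 mol/L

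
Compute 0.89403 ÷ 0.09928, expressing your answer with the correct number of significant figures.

9.005

0.89403 ÷ 0.09928 = 9.0051369863…
Multiplication/division keeps the fewest significant figures: 0.89403 → 5 s.f., 0.09928 → 4 s.f.; limit is 4.
Rounded to 4 significant figures: 9.005.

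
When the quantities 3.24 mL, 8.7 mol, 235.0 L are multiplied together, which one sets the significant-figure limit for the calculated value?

3.24 mL → 3 s.f.; 8.7 mol → 2 s.f.; 235.0 L → 4 s.f.
The fewest is 2 significant figures, from 8.7 mol.

8.7 mol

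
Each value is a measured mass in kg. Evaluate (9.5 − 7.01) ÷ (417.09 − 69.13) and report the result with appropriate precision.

9.5 − 7.01 = 2.49, limited to 1 d.p. → 2 s.f.; 417.09 − 69.13 = 347.96, limited to 2 d.p. → 5 s.f.
Carrying full precision, 2.49 ÷ 347.96 = 0.00715599494195…; keep min(2, 5) = 2 s.f.
Rounded to 2 significant figures: 0.0072.

0.0072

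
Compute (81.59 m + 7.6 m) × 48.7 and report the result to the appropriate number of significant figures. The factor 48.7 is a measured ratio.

81.59 m + 7.6 m = 89.19 m; the sum is limited to 1 decimal place (3 s.f.).
Carrying full precision, 89.19 × 48.7 = 4343.553 m; 48.7 has 3 s.f., so the result keeps min(3, 3) = 3 s.f.
Rounded to 3 significant figures: 4.34 × 10³ m.

4.34 × 10³ m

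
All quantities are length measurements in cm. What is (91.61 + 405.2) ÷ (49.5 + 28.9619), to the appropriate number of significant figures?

6.33

91.61 + 405.2 = 496.81, limited to 1 d.p. → 4 s.f.; 49.5 + 28.9619 = 78.4619, limited to 1 d.p. → 3 s.f.
Carrying full precision, 496.81 ÷ 78.4619 = 6.33186298063…; keep min(4, 3) = 3 s.f.
Rounded to 3 significant figures: 6.33.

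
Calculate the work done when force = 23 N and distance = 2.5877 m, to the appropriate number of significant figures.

6.0 × 10¹ J

work done = 23 N × 2.5877 m = 59.5171 J.
23 has 2 significant figures; 2.5877 has 5.
Division/multiplication keeps the fewest: 2 significant figures.
Rounded: 6.0 × 10¹ J.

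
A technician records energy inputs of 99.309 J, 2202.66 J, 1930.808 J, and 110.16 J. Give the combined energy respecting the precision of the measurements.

99.309 J + 2202.66 J + 1930.808 J + 110.16 J = 4342.937 J.
Addition/subtraction keeps the fewest decimal places: 99.309 → 3 decimal places, 2202.66 → 2 decimal places, 1930.808 → 3 decimal places, 110.16 → 2 decimal places; limit is 2.
Rounded to 2 decimal places: 4342.94 J.

4342.94 J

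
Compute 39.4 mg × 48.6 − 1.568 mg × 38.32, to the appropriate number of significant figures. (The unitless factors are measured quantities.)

39.4 × 48.6 = 1914.84 → 1.91 × 10³ mg (3 s.f., last digit at the 10^1 place).
1.568 × 38.32 = 60.08576 → 60.09 mg (4 s.f., last digit at the 10^-2 place).
Difference: 1854.75424 mg; keep the coarser place, 10^1.
Result: 1.85 × 10³ mg.

1.85 × 10³ mg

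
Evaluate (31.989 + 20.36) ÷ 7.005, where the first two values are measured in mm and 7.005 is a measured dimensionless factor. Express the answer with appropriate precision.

7.473 mm

31.989 mm + 20.36 mm = 52.349 mm; the sum is limited to 2 decimal places (4 s.f.).
Carrying full precision, 52.349 ÷ 7.005 = 7.47309064954… mm; 7.005 has 4 s.f., so the result keeps min(4, 4) = 4 s.f.
Rounded to 4 significant figures: 7.473 mm.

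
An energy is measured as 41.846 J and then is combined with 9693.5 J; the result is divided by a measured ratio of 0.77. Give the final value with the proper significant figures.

41.846 J + 9693.5 J = 9735.346 J; the sum is limited to 1 decimal place (5 s.f.).
Carrying full precision, 9735.346 ÷ 0.77 = 12643.3064935… J; 0.77 has 2 s.f., so the result keeps min(5, 2) = 2 s.f.
Rounded to 2 significant figures: 1.3 × 10⁴ J.

1.3 × 10⁴ J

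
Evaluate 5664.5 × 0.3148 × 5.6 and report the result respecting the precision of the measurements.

1.0 × 10^4

5664.5 × 0.3148 × 5.6 = 9985.83376
Multiplication/division keeps the fewest significant figures: 5664.5 → 5 s.f., 0.3148 → 4 s.f., 5.6 → 2 s.f.; limit is 2.
Rounded to 2 significant figures: 1.0 × 10^4.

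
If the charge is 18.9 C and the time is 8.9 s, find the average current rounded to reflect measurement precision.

average current = 18.9 C ÷ 8.9 s = 2.12359550562… A.
18.9 has 3 significant figures; 8.9 has 2.
Division/multiplication keeps the fewest: 2 significant figures.
Rounded: 2.1 A.

2.1 A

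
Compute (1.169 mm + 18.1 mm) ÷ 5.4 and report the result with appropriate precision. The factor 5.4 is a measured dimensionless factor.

3.6 mm

1.169 mm + 18.1 mm = 19.269 mm; the sum is limited to 1 decimal place (3 s.f.).
Carrying full precision, 19.269 ÷ 5.4 = 3.56833333333… mm; 5.4 has 2 s.f., so the result keeps min(3, 2) = 2 s.f.
Rounded to 2 significant figures: 3.6 mm.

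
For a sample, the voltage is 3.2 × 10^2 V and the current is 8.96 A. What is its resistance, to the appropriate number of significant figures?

resistance = 3.2 × 10^2 V ÷ 8.96 A = 35.7142857143… Ω.
3.2 × 10^2 has 2 significant figures; 8.96 has 3.
Division/multiplication keeps the fewest: 2 significant figures.
Rounded: 36 Ω.

36 Ω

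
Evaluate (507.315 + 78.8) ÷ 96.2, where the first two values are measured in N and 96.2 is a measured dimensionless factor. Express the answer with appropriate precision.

507.315 N + 78.8 N = 586.115 N; the sum is limited to 1 decimal place (4 s.f.).
Carrying full precision, 586.115 ÷ 96.2 = 6.09267151767… N; 96.2 has 3 s.f., so the result keeps min(4, 3) = 3 s.f.
Rounded to 3 significant figures: 6.09 N.

6.09 N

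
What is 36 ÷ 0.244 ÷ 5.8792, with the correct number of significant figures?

25

36 ÷ 0.244 ÷ 5.8792 = 25.0954183574…
Multiplication/division keeps the fewest significant figures: 36 → 2 s.f., 0.244 → 3 s.f., 5.8792 → 5 s.f.; limit is 2.
Rounded to 2 significant figures: 25.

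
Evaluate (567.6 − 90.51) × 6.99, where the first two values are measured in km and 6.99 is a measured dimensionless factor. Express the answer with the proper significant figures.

3.33 × 10^3 km

567.6 km − 90.51 km = 477.09 km; the difference is limited to 1 decimal place (4 s.f.).
Carrying full precision, 477.09 × 6.99 = 3334.8591 km; 6.99 has 3 s.f., so the result keeps min(4, 3) = 3 s.f.
Rounded to 3 significant figures: 3.33 × 10^3 km.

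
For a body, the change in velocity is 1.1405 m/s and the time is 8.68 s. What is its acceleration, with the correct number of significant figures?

acceleration = 1.1405 m/s ÷ 8.68 s = 0.131394009217… m/s².
1.1405 has 5 significant figures; 8.68 has 3.
Division/multiplication keeps the fewest: 3 significant figures.
Rounded: 1.31 × 10⁻¹ m/s².

1.31 × 10⁻¹ m/s²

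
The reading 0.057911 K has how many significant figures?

0.057911: leading zeros are not significant.

5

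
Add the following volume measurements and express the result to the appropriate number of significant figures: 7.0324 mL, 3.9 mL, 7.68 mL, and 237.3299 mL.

7.0324 mL + 3.9 mL + 7.68 mL + 237.3299 mL = 255.9423 mL.
Addition/subtraction keeps the fewest decimal places: 7.0324 → 4 decimal places, 3.9 → 1 decimal place, 7.68 → 2 decimal places, 237.3299 → 4 decimal places; limit is 1.
Rounded to 1 decimal place: 255.9 mL.

255.9 mL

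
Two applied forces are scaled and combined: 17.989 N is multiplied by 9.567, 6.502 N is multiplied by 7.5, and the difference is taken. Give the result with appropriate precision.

17.989 × 9.567 = 172.100763 → 172.1 N (4 s.f., last digit at the 10^-1 place).
6.502 × 7.5 = 48.765 → 49 N (2 s.f., last digit at the 10^0 place).
Difference: 123.335763 N; keep the coarser place, 10^0.
Result: 123 N.

123 N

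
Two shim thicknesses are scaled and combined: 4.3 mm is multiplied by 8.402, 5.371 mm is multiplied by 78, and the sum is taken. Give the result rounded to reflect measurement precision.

4.6 × 10² mm

4.3 × 8.402 = 36.1286 → 36 mm (2 s.f., last digit at the 10^0 place).
5.371 × 78 = 418.938 → 4.2 × 10² mm (2 s.f., last digit at the 10^1 place).
Sum: 455.0666 mm; keep the coarser place, 10^1.
Result: 4.6 × 10² mm.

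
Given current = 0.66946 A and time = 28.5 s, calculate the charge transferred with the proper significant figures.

charge transferred = 0.66946 A × 28.5 s = 19.07961 C.
0.66946 has 5 significant figures; 28.5 has 3.
Division/multiplication keeps the fewest: 3 significant figures.
Rounded: 19.1 C.

19.1 C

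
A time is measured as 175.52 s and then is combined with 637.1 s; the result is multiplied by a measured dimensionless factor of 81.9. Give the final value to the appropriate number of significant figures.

175.52 s + 637.1 s = 812.62 s; the sum is limited to 1 decimal place (4 s.f.).
Carrying full precision, 812.62 × 81.9 = 66553.578 s; 81.9 has 3 s.f., so the result keeps min(4, 3) = 3 s.f.
Rounded to 3 significant figures: 6.66 × 10⁴ s.

6.66 × 10⁴ s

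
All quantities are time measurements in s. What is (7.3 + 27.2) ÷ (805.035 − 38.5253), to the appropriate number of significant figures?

0.0450

7.3 + 27.2 = 34.5, limited to 1 d.p. → 3 s.f.; 805.035 − 38.5253 = 766.5097, limited to 3 d.p. → 6 s.f.
Carrying full precision, 34.5 ÷ 766.5097 = 0.0450092151476…; keep min(3, 6) = 3 s.f.
Rounded to 3 significant figures: 0.0450.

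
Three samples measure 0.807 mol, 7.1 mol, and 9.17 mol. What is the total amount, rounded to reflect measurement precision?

17.1 mol

0.807 mol + 7.1 mol + 9.17 mol = 17.077 mol.
Addition/subtraction keeps the fewest decimal places: 0.807 → 3 decimal places, 7.1 → 1 decimal place, 9.17 → 2 decimal places; limit is 1.
Rounded to 1 decimal place: 17.1 mol.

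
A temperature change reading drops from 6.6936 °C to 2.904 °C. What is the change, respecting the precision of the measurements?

3.790 °C

6.6936 °C − 2.904 °C = 3.7896 °C.
Addition/subtraction keeps the fewest decimal places: 6.6936 → 4 decimal places, 2.904 → 3 decimal places; limit is 3.
Rounded to 3 decimal places: 3.790 °C.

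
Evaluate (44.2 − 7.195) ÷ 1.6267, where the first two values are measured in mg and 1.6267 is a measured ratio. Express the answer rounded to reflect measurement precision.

22.7 mg

44.2 mg − 7.195 mg = 37.005 mg; the difference is limited to 1 decimal place (3 s.f.).
Carrying full precision, 37.005 ÷ 1.6267 = 22.7485092519… mg; 1.6267 has 5 s.f., so the result keeps min(3, 5) = 3 s.f.
Rounded to 3 significant figures: 22.7 mg.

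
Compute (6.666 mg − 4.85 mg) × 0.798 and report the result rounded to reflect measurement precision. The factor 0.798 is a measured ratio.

1.45 mg

6.666 mg − 4.85 mg = 1.816 mg; the difference is limited to 2 decimal places (3 s.f.).
Carrying full precision, 1.816 × 0.798 = 1.449168 mg; 0.798 has 3 s.f., so the result keeps min(3, 3) = 3 s.f.
Rounded to 3 significant figures: 1.45 mg.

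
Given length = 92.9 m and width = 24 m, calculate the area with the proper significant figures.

area = 92.9 m × 24 m = 2229.6 m².
92.9 has 3 significant figures; 24 has 2.
Division/multiplication keeps the fewest: 2 significant figures.
Rounded: 2.2 × 10^3 m².

2.2 × 10^3 m²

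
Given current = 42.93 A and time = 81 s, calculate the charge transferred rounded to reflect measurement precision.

charge transferred = 42.93 A × 81 s = 3477.33 C.
42.93 has 4 significant figures; 81 has 2.
Division/multiplication keeps the fewest: 2 significant figures.
Rounded: 3.5 × 10^3 C.

3.5 × 10^3 C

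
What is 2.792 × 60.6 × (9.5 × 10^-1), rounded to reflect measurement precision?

1.6 × 10^2

2.792 × 60.6 × (9.5 × 10^-1) = 160.73544
Multiplication/division keeps the fewest significant figures: 2.792 → 4 s.f., 60.6 → 3 s.f., 9.5 × 10^-1 → 2 s.f.; limit is 2.
Rounded to 2 significant figures: 1.6 × 10^2.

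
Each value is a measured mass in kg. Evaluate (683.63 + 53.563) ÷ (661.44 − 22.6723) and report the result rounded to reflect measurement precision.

1.1541

683.63 + 53.563 = 737.193, limited to 2 d.p. → 5 s.f.; 661.44 − 22.6723 = 638.7677, limited to 2 d.p. → 5 s.f.
Carrying full precision, 737.193 ÷ 638.7677 = 1.15408621945…; keep min(5, 5) = 5 s.f.
Rounded to 5 significant figures: 1.1541.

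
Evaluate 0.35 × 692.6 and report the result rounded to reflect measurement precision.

0.35 × 692.6 = 242.41
Multiplication/division keeps the fewest significant figures: 0.35 → 2 s.f., 692.6 → 4 s.f.; limit is 2.
Rounded to 2 significant figures: 2.4 × 10².

2.4 × 10²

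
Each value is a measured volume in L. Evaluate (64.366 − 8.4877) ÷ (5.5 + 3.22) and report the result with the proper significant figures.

6.4

64.366 − 8.4877 = 55.8783, limited to 3 d.p. → 5 s.f.; 5.5 + 3.22 = 8.72, limited to 1 d.p. → 2 s.f.
Carrying full precision, 55.8783 ÷ 8.72 = 6.40806192661…; keep min(5, 2) = 2 s.f.
Rounded to 2 significant figures: 6.4.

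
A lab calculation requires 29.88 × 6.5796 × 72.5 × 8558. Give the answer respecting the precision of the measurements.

29.88 × 6.5796 × 72.5 × 8558 = 121980490.054…
Multiplication/division keeps the fewest significant figures: 29.88 → 4 s.f., 6.5796 → 5 s.f., 72.5 → 3 s.f., 8558 → 4 s.f.; limit is 3.
Rounded to 3 significant figures: 1.22 × 10⁸.

1.22 × 10⁸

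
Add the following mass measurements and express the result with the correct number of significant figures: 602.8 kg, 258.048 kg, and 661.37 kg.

1522.2 kg

602.8 kg + 258.048 kg + 661.37 kg = 1522.218 kg.
Addition/subtraction keeps the fewest decimal places: 602.8 → 1 decimal place, 258.048 → 3 decimal places, 661.37 → 2 decimal places; limit is 1.
Rounded to 1 decimal place: 1522.2 kg.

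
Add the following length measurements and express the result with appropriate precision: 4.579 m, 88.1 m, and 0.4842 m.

93.2 m

4.579 m + 88.1 m + 0.4842 m = 93.1632 m.
Addition/subtraction keeps the fewest decimal places: 4.579 → 3 decimal places, 88.1 → 1 decimal place, 0.4842 → 4 decimal places; limit is 1.
Rounded to 1 decimal place: 93.2 m.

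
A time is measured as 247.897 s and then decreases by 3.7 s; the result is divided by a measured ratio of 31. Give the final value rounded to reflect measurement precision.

7.9 s

247.897 s − 3.7 s = 244.197 s; the difference is limited to 1 decimal place (4 s.f.).
Carrying full precision, 244.197 ÷ 31 = 7.87732258065… s; 31 has 2 s.f., so the result keeps min(4, 2) = 2 s.f.
Rounded to 2 significant figures: 7.9 s.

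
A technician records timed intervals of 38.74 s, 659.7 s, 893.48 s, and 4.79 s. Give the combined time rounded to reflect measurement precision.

1596.7 s

38.74 s + 659.7 s + 893.48 s + 4.79 s = 1596.71 s.
Addition/subtraction keeps the fewest decimal places: 38.74 → 2 decimal places, 659.7 → 1 decimal place, 893.48 → 2 decimal places, 4.79 → 2 decimal places; limit is 1.
Rounded to 1 decimal place: 1596.7 s.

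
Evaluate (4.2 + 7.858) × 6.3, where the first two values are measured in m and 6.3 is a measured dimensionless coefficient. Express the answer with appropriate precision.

76 m

4.2 m + 7.858 m = 12.058 m; the sum is limited to 1 decimal place (3 s.f.).
Carrying full precision, 12.058 × 6.3 = 75.9654 m; 6.3 has 2 s.f., so the result keeps min(3, 2) = 2 s.f.
Rounded to 2 significant figures: 76 m.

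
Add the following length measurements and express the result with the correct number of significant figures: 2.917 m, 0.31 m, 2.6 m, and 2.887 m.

2.917 m + 0.31 m + 2.6 m + 2.887 m = 8.714 m.
Addition/subtraction keeps the fewest decimal places: 2.917 → 3 decimal places, 0.31 → 2 decimal places, 2.6 → 1 decimal place, 2.887 → 3 decimal places; limit is 1.
Rounded to 1 decimal place: 8.7 m.

8.7 m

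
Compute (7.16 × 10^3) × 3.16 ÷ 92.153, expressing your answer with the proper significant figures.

(7.16 × 10^3) × 3.16 ÷ 92.153 = 245.522120821…
Multiplication/division keeps the fewest significant figures: 7.16 × 10^3 → 3 s.f., 3.16 → 3 s.f., 92.153 → 5 s.f.; limit is 3.
Rounded to 3 significant figures: 246.

246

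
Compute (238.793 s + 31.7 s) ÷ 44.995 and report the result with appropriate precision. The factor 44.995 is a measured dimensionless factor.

6.012 s

238.793 s + 31.7 s = 270.493 s; the sum is limited to 1 decimal place (4 s.f.).
Carrying full precision, 270.493 ÷ 44.995 = 6.01162351372… s; 44.995 has 5 s.f., so the result keeps min(4, 5) = 4 s.f.
Rounded to 4 significant figures: 6.012 s.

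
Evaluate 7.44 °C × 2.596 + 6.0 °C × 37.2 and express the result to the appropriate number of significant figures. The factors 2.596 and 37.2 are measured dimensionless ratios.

7.44 × 2.596 = 19.31424 → 19.3 °C (3 s.f., last digit at the 10^-1 place).
6.0 × 37.2 = 223.2 → 2.2 × 10^2 °C (2 s.f., last digit at the 10^1 place).
Sum: 242.51424 °C; keep the coarser place, 10^1.
Result: 2.4 × 10^2 °C.

2.4 × 10^2 °C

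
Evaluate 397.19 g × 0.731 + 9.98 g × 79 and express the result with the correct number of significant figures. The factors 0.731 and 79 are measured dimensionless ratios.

1.08 × 10^3 g

397.19 × 0.731 = 290.34589 → 2.90 × 10^2 g (3 s.f., last digit at the 10^0 place).
9.98 × 79 = 788.42 → 7.9 × 10^2 g (2 s.f., last digit at the 10^1 place).
Sum: 1078.76589 g; keep the coarser place, 10^1.
Result: 1.08 × 10^3 g.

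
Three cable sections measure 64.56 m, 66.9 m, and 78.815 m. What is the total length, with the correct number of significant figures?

210.3 m

64.56 m + 66.9 m + 78.815 m = 210.275 m.
Addition/subtraction keeps the fewest decimal places: 64.56 → 2 decimal places, 66.9 → 1 decimal place, 78.815 → 3 decimal places; limit is 1.
Rounded to 1 decimal place: 210.3 m.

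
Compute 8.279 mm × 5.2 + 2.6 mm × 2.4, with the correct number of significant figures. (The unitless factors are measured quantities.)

8.279 × 5.2 = 43.0508 → 43 mm (2 s.f., last digit at the 10^0 place).
2.6 × 2.4 = 6.24 → 6.2 mm (2 s.f., last digit at the 10^-1 place).
Sum: 49.2908 mm; keep the coarser place, 10^0.
Result: 49 mm.

49 mm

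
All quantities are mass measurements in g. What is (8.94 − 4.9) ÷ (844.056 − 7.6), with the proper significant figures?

8.94 − 4.9 = 4.04, limited to 1 d.p. → 2 s.f.; 844.056 − 7.6 = 836.456, limited to 1 d.p. → 4 s.f.
Carrying full precision, 4.04 ÷ 836.456 = 0.0048299013935…; keep min(2, 4) = 2 s.f.
Rounded to 2 significant figures: 0.0048.

0.0048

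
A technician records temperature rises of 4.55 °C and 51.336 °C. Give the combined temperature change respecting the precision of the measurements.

4.55 °C + 51.336 °C = 55.886 °C.
Addition/subtraction keeps the fewest decimal places: 4.55 → 2 decimal places, 51.336 → 3 decimal places; limit is 2.
Rounded to 2 decimal places: 55.89 °C.

55.89 °C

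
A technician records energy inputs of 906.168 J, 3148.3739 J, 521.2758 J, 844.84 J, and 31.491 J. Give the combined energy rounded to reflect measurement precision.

5452.15 J

906.168 J + 3148.3739 J + 521.2758 J + 844.84 J + 31.491 J = 5452.1487 J.
Addition/subtraction keeps the fewest decimal places: 906.168 → 3 decimal places, 3148.3739 → 4 decimal places, 521.2758 → 4 decimal places, 844.84 → 2 decimal places, 31.491 → 3 decimal places; limit is 2.
Rounded to 2 decimal places: 5452.15 J.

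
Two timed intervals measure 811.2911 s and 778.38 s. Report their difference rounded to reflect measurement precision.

32.91 s

811.2911 s − 778.38 s = 32.9111 s.
Addition/subtraction keeps the fewest decimal places: 811.2911 → 4 decimal places, 778.38 → 2 decimal places; limit is 2.
Rounded to 2 decimal places: 32.91 s.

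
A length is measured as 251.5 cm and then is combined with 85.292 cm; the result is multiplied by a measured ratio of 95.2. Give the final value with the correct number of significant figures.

251.5 cm + 85.292 cm = 336.792 cm; the sum is limited to 1 decimal place (4 s.f.).
Carrying full precision, 336.792 × 95.2 = 32062.5984 cm; 95.2 has 3 s.f., so the result keeps min(4, 3) = 3 s.f.
Rounded to 3 significant figures: 3.21 × 10⁴ cm.

3.21 × 10⁴ cm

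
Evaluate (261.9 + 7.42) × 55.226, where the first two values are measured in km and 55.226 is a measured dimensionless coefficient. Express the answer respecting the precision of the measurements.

261.9 km + 7.42 km = 269.32 km; the sum is limited to 1 decimal place (4 s.f.).
Carrying full precision, 269.32 × 55.226 = 14873.46632 km; 55.226 has 5 s.f., so the result keeps min(4, 5) = 4 s.f.
Rounded to 4 significant figures: 1.487 × 10⁴ km.

1.487 × 10⁴ km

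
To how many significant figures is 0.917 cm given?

3

0.917: leading zeros are not significant.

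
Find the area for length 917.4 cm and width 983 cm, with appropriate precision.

9.02 × 10⁵ cm²

area = 917.4 cm × 983 cm = 901804.2 cm².
917.4 has 4 significant figures; 983 has 3.
Division/multiplication keeps the fewest: 3 significant figures.
Rounded: 9.02 × 10⁵ cm².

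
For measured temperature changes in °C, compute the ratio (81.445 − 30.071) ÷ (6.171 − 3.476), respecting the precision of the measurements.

81.445 − 30.071 = 51.374, limited to 3 d.p. → 5 s.f.; 6.171 − 3.476 = 2.695, limited to 3 d.p. → 4 s.f.
Carrying full precision, 51.374 ÷ 2.695 = 19.0627087199…; keep min(5, 4) = 4 s.f.
Rounded to 4 significant figures: 19.06.

19.06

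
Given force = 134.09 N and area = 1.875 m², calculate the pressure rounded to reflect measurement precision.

pressure = 134.09 N ÷ 1.875 m² = 71.5146666667… Pa.
134.09 has 5 significant figures; 1.875 has 4.
Division/multiplication keeps the fewest: 4 significant figures.
Rounded: 71.51 Pa.

71.51 Pa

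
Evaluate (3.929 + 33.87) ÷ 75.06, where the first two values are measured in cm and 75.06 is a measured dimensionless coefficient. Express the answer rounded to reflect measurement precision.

0.5036 cm

3.929 cm + 33.87 cm = 37.799 cm; the sum is limited to 2 decimal places (4 s.f.).
Carrying full precision, 37.799 ÷ 75.06 = 0.503583799627… cm; 75.06 has 4 s.f., so the result keeps min(4, 4) = 4 s.f.
Rounded to 4 significant figures: 0.5036 cm.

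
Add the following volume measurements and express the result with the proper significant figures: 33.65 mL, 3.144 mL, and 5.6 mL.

33.65 mL + 3.144 mL + 5.6 mL = 42.394 mL.
Addition/subtraction keeps the fewest decimal places: 33.65 → 2 decimal places, 3.144 → 3 decimal places, 5.6 → 1 decimal place; limit is 1.
Rounded to 1 decimal place: 42.4 mL.

42.4 mL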